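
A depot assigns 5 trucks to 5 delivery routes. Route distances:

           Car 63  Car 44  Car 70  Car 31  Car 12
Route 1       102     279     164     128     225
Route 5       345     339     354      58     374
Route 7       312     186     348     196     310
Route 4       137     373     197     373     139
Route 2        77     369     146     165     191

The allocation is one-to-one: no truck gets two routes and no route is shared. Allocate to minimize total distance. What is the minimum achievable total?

Optimal: Car 63→Route 2 (77 km), Car 44→Route 7 (186 km), Car 70→Route 1 (164 km), Car 31→Route 5 (58 km), Car 12→Route 4 (139 km) — total 77+186+164+58+139 = 624 km.
Column-greedy (each route in turn goes to its cheapest remaining truck) gives 631 km, worse by 7.
Swapping Car 70↔Car 12 (Car 70→Route 4 197 km, Car 12→Route 1 225 km) adds 119.

Minimum total: 624 km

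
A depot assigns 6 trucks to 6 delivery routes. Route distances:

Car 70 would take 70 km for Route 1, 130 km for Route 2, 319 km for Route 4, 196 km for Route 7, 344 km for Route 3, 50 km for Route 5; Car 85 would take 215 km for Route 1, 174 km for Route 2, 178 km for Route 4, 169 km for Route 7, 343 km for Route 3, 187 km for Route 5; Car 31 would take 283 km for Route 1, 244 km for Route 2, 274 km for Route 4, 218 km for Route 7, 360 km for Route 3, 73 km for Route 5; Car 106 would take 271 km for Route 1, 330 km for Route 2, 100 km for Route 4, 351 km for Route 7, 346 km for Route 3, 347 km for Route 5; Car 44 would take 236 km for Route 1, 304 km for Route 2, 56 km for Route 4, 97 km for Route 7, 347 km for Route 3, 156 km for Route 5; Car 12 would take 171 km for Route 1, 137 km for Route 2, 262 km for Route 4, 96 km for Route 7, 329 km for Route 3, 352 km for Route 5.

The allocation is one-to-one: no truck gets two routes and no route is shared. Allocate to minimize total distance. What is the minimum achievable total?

Optimal: Car 70→Route 1 (70 km), Car 85→Route 2 (174 km), Car 31→Route 5 (73 km), Car 106→Route 3 (346 km), Car 44→Route 4 (56 km), Car 12→Route 7 (96 km) — total 70+174+73+346+56+96 = 815 km.
Swapping Car 31↔Car 44 (Car 31→Route 4 274 km, Car 44→Route 5 156 km) adds 301.

Minimum total: 815 km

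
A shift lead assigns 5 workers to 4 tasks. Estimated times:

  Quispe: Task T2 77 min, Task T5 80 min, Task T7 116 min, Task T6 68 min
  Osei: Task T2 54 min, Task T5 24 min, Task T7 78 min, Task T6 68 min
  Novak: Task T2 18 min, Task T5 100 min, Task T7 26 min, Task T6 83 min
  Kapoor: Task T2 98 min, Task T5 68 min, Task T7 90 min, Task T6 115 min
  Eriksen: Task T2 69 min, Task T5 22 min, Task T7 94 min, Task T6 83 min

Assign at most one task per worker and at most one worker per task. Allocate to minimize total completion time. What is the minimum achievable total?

This is the linear assignment problem.
Optimal: Osei→Task T2 (54 min), Eriksen→Task T5 (22 min), Novak→Task T7 (26 min), Quispe→Task T6 (68 min) — total 54+22+26+68 = 170 min.
Next-best assignment: Novak→Task T2, Eriksen→Task T5, Osei→Task T7, Quispe→Task T6 = 186 min.

Min total: 170 min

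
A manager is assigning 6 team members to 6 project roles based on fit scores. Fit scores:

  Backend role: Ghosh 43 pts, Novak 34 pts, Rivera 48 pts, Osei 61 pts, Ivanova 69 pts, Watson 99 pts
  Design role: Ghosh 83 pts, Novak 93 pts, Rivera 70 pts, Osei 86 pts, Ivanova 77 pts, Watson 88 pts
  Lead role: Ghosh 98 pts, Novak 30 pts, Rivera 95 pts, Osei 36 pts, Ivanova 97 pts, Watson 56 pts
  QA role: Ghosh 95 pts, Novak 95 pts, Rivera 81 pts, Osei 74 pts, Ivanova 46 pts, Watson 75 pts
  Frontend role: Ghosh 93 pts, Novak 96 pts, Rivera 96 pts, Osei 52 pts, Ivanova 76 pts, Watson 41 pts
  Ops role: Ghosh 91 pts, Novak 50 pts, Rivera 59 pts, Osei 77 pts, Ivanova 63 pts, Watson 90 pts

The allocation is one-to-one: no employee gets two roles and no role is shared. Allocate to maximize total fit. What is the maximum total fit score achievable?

This is a one-to-one assignment (maximum-weight bipartite matching).
Optimal: Ghosh→Ops role (91 pts), Novak→QA role (95 pts), Rivera→Frontend role (96 pts), Osei→Design role (86 pts), Ivanova→Lead role (97 pts), Watson→Backend role (99 pts) — total 91+95+96+86+97+99 = 564 pts.
Max-entry greedy (repeatedly take the single best remaining cell) gives 523 pts, worse by 41.
Next-best assignment: Ghosh→QA role, Novak→Design role, Rivera→Frontend role, Osei→Ops role, Ivanova→Lead role, Watson→Backend role = 557 pts.
Swapping Ghosh↔Watson (Ghosh→Backend role 43 pts, Watson→Ops role 90 pts) loses 57.

Maximum total: 564 pts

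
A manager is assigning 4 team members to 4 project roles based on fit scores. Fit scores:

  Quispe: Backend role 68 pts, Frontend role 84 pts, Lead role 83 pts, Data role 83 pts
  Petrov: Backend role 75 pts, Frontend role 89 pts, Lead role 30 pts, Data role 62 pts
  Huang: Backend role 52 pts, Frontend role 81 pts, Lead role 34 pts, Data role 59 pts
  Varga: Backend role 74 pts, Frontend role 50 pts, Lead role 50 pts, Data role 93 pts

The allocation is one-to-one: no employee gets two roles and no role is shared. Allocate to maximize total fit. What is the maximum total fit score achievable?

Optimal: Quispe→Lead role (83 pts), Petrov→Backend role (75 pts), Huang→Frontend role (81 pts), Varga→Data role (93 pts) — total 83+75+81+93 = 332 pts.
Column-greedy (each role in turn goes to its best remaining employee) gives 268 pts, worse by 64.
Every other assignment is strictly worse.

Maximum total: 332 pts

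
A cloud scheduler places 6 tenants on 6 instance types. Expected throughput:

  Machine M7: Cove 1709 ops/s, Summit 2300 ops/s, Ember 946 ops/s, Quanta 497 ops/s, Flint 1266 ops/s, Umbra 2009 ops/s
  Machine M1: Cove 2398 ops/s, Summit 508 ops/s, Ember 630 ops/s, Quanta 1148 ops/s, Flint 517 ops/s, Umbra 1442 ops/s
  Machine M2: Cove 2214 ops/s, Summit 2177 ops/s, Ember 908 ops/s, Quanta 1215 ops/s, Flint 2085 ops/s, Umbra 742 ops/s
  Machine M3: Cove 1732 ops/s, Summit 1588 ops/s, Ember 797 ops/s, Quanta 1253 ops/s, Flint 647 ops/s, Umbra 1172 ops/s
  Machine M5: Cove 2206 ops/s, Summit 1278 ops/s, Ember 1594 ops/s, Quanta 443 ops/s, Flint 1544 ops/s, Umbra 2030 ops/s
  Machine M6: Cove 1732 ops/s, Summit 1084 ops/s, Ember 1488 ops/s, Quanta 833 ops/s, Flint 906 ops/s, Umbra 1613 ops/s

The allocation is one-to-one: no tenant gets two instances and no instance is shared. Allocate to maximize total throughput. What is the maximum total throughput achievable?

This is the linear assignment problem.
Optimal: Cove→Machine M1 (2398 ops/s), Summit→Machine M7 (2300 ops/s), Ember→Machine M6 (1488 ops/s), Quanta→Machine M3 (1253 ops/s), Flint→Machine M2 (2085 ops/s), Umbra→Machine M5 (2030 ops/s) — total 2398+2300+1488+1253+2085+2030 = 11554 ops/s.
Row-greedy (each tenant in turn takes its best remaining instance) gives 11243 ops/s, worse by 311.
Next-best assignment: Cove→Machine M1, Summit→Machine M7, Ember→Machine M5, Quanta→Machine M3, Flint→Machine M2, Umbra→Machine M6 = 11243 ops/s.
No other one-to-one assignment exceeds 11554 ops/s.

Maximum total: 11554 ops/s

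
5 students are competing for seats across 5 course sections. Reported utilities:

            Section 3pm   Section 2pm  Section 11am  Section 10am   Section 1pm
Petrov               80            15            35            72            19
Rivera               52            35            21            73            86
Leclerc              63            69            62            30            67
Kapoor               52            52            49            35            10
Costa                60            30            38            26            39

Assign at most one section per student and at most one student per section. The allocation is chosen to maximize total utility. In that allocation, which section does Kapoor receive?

This is the linear assignment problem.
Optimal: Petrov→Section 10am (72 points), Rivera→Section 1pm (86 points), Leclerc→Section 2pm (69 points), Kapoor→Section 11am (49 points), Costa→Section 3pm (60 points) — total 72+86+69+49+60 = 336 points.
Column-greedy (each section in turn goes to its best remaining student) gives 310 points, worse by 26.
Every other assignment is strictly worse.
Kapoor's own top section is Section 3pm (52 points), but forcing Kapoor→Section 3pm and reassigning the rest optimally gives only 317 points — worse by 19.

Kapoor receives Section 11am.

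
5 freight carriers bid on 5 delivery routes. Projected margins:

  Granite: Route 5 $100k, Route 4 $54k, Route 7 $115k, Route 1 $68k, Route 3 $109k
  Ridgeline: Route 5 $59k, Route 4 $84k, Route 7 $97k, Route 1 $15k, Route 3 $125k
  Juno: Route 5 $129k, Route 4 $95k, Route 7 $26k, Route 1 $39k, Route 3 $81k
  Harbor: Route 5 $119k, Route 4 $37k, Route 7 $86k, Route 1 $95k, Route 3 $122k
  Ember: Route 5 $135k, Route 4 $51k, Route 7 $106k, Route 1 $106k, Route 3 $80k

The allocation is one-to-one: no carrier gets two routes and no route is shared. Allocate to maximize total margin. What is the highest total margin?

Treat this as an assignment problem: match each carrier to one route.
Optimal: Granite→Route 7 ($115k), Ridgeline→Route 3 ($125k), Juno→Route 4 ($95k), Harbor→Route 1 ($95k), Ember→Route 5 ($135k) — total 115+125+95+95+135 = $565k.
Row-greedy (each carrier in turn takes its best remaining route) gives $515k, worse by 50.
Next-best assignment: Granite→Route 7, Ridgeline→Route 3, Juno→Route 4, Harbor→Route 5, Ember→Route 1 = $560k.

Max total: $565k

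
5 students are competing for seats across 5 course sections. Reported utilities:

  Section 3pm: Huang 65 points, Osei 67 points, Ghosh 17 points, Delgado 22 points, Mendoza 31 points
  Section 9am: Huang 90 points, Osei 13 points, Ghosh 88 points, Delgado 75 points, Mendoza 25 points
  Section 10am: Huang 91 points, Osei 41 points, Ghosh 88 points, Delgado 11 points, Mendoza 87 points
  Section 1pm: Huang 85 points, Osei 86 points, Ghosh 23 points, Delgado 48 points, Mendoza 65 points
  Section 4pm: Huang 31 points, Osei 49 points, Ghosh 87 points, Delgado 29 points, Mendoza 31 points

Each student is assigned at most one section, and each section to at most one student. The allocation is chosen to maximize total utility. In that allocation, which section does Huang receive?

Treat this as an assignment problem: match each student to one section.
Optimal: Huang→Section 1pm (85 points), Osei→Section 3pm (67 points), Ghosh→Section 4pm (87 points), Delgado→Section 9am (75 points), Mendoza→Section 10am (87 points) — total 85+67+87+75+87 = 401 points.
Row-greedy (each student in turn takes its best remaining section) gives 325 points, worse by 76.
Swapping Huang↔Osei (Huang→Section 3pm 65 points, Osei→Section 1pm 86 points) loses 1.
Huang's own top section is Section 10am (91 points), but forcing Huang→Section 10am and reassigning the rest optimally gives only 385 points — worse by 16.

Huang receives Section 1pm.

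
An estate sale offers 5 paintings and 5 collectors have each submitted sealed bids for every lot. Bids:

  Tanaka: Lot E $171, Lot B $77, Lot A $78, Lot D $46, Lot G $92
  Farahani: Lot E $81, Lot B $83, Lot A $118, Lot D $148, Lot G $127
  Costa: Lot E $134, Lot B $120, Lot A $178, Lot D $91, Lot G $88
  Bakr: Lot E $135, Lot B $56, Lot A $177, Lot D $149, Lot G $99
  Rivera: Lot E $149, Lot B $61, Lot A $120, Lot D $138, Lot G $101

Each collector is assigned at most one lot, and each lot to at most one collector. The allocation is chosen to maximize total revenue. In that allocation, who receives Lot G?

Farahani receives Lot G.

Treat this as an assignment problem: match each collector to one lot.
Optimal: Tanaka→Lot E ($171), Farahani→Lot G ($127), Costa→Lot B ($120), Bakr→Lot A ($177), Rivera→Lot D ($138) — total 171+127+120+177+138 = $733.
Column-greedy (each lot in turn goes to its best remaining collector) gives $717, worse by 16.
Checked against all permutations: $733 is optimal.
Farahani's own top lot is Lot D ($148), but forcing Farahani→Lot D and reassigning the rest optimally gives only $717 — worse by 16.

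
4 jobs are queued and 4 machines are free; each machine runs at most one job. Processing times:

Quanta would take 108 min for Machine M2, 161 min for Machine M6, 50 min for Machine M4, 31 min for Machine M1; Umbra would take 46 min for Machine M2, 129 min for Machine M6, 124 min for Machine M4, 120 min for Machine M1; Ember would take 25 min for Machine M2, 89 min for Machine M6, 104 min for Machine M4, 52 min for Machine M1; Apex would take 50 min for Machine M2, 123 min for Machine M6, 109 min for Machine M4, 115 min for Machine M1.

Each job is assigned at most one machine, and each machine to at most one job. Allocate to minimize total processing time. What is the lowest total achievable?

Min total: 271 min

This is the linear assignment problem.
Optimal: Quanta→Machine M4 (50 min), Umbra→Machine M2 (46 min), Ember→Machine M1 (52 min), Apex→Machine M6 (123 min) — total 50+46+52+123 = 271 min.
Swapping Ember↔Apex (Ember→Machine M6 89 min, Apex→Machine M1 115 min) adds 29.
Every other assignment is strictly worse.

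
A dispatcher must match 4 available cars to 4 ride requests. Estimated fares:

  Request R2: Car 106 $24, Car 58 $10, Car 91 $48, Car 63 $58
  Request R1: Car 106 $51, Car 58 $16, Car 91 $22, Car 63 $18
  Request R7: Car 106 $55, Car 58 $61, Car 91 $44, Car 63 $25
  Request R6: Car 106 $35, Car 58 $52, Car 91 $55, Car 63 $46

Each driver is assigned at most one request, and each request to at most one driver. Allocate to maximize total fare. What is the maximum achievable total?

Maximum total: $225

Optimal: Car 106→Request R1 ($51), Car 58→Request R7 ($61), Car 91→Request R6 ($55), Car 63→Request R2 ($58) — total 51+61+55+58 = $225.
Row-greedy (each driver in turn takes its best remaining request) gives $173, worse by 52.
Next-best assignment: Car 106→Request R1, Car 58→Request R7, Car 91→Request R2, Car 63→Request R6 = $206.
Swapping Car 63↔Car 58 (Car 63→Request R7 $25, Car 58→Request R2 $10) loses 84.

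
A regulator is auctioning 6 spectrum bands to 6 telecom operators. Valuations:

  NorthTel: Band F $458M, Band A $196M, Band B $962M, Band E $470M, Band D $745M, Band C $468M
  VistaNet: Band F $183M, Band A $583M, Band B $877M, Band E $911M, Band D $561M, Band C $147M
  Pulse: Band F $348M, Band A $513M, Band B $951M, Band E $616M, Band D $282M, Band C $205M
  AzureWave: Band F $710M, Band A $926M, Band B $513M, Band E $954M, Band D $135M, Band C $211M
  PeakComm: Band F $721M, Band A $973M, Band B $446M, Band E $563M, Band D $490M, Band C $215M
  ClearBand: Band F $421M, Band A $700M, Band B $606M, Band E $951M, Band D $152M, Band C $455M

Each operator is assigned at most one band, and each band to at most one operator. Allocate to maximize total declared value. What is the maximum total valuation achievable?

Optimal: NorthTel→Band D ($745M), VistaNet→Band E ($911M), Pulse→Band B ($951M), AzureWave→Band F ($710M), PeakComm→Band A ($973M), ClearBand→Band C ($455M) — total 745+911+951+710+973+455 = $4745M.
Column-greedy (each band in turn goes to its best remaining operator) gives $4326M, worse by 419.
Next-best assignment: NorthTel→Band D, VistaNet→Band E, Pulse→Band B, AzureWave→Band A, PeakComm→Band F, ClearBand→Band C = $4709M.

Maximum total: $4745M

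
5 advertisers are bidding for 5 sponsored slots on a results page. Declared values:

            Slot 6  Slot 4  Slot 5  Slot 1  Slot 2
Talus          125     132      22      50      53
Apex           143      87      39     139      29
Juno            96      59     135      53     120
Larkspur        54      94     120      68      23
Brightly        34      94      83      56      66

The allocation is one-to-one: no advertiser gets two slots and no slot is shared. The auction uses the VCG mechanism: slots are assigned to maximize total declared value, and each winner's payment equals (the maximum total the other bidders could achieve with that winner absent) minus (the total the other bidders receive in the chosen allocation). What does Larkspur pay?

Efficient allocation: Talus→Slot 6 ($125), Apex→Slot 1 ($139), Juno→Slot 2 ($120), Larkspur→Slot 5 ($120), Brightly→Slot 4 ($94); total welfare W = $598.
Larkspur receives Slot 5 at value $120, so the others get W − 120 = $478.
Without Larkspur: best allocation of the remaining 4 bidders over all 5 slots is Talus→Slot 6 ($125), Apex→Slot 1 ($139), Juno→Slot 5 ($135), Brightly→Slot 4 ($94), total $493.
VCG payment = (others' best without Larkspur) − (others' welfare with Larkspur) = 493 − 478 = $15.

Larkspur pays $15.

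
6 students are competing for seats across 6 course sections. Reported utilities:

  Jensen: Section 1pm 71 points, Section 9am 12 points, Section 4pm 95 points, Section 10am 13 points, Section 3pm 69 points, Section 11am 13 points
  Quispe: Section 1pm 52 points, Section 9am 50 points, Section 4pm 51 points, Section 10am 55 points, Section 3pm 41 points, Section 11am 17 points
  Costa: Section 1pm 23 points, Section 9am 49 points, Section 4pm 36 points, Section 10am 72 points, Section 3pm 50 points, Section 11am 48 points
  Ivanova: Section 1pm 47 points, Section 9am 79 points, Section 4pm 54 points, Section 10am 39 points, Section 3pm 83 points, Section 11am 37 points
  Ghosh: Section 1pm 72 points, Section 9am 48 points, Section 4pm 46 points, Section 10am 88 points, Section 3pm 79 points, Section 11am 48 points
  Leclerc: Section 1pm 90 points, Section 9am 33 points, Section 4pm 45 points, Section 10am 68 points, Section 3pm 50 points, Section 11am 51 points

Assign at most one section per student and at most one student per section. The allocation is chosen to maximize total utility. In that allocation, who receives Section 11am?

Costa receives Section 11am.

Treat this as an assignment problem: match each student to one section.
Optimal: Jensen→Section 4pm (95 points), Quispe→Section 9am (50 points), Costa→Section 11am (48 points), Ivanova→Section 3pm (83 points), Ghosh→Section 10am (88 points), Leclerc→Section 1pm (90 points) — total 95+50+48+83+88+90 = 454 points.
Row-greedy (each student in turn takes its best remaining section) gives 402 points, worse by 52.
Swapping Leclerc↔Costa (Leclerc→Section 11am 51 points, Costa→Section 1pm 23 points) loses 64.
Every other assignment is strictly worse.
Costa's own top section is Section 10am (72 points), but forcing Costa→Section 10am and reassigning the rest optimally gives only 438 points — worse by 16.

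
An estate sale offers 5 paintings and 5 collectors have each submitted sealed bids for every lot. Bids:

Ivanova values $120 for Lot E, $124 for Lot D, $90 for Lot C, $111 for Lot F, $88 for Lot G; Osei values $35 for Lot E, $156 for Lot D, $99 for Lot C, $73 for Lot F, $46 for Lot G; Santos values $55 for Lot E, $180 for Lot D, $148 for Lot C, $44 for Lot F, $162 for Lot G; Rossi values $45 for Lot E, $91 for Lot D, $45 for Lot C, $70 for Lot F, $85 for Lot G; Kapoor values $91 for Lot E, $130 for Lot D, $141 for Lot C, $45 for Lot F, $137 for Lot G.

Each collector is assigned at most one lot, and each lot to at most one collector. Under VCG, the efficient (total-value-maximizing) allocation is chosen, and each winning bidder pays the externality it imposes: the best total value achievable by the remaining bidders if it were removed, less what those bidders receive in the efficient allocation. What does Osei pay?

Efficient allocation: Ivanova→Lot E ($120), Osei→Lot D ($156), Santos→Lot G ($162), Rossi→Lot F ($70), Kapoor→Lot C ($141); total welfare W = $649.
Osei receives Lot D at value $156, so the others get W − 156 = $493.
Without Osei: best allocation of the remaining 4 bidders over all 5 lots is Ivanova→Lot E ($120), Santos→Lot D ($180), Rossi→Lot G ($85), Kapoor→Lot C ($141), total $526.
VCG payment = (others' best without Osei) − (others' welfare with Osei) = 526 − 493 = $33.

Osei pays $33.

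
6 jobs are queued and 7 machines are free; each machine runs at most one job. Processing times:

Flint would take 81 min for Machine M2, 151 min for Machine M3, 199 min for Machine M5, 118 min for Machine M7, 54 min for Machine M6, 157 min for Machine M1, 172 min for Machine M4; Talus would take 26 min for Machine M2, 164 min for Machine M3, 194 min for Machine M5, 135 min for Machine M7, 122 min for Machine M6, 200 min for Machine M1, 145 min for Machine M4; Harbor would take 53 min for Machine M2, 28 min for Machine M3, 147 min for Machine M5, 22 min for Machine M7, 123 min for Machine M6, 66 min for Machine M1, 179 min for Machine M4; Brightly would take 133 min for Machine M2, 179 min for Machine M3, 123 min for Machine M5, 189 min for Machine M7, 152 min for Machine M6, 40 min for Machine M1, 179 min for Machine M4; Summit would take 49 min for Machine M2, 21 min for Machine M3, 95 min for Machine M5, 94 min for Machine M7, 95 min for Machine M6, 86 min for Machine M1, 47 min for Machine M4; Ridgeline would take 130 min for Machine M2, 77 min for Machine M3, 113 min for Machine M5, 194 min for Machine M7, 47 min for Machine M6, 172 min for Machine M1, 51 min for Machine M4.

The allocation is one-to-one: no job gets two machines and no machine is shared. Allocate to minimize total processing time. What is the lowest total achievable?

Minimum total: 214 min

Optimal: Flint→Machine M6 (54 min), Talus→Machine M2 (26 min), Harbor→Machine M7 (22 min), Brightly→Machine M1 (40 min), Summit→Machine M3 (21 min), Ridgeline→Machine M4 (51 min) — total 54+26+22+40+21+51 = 214 min.
Column-greedy (each machine in turn goes to its cheapest remaining job) gives 276 min, worse by 62.
Checked against all permutations: 214 min is optimal.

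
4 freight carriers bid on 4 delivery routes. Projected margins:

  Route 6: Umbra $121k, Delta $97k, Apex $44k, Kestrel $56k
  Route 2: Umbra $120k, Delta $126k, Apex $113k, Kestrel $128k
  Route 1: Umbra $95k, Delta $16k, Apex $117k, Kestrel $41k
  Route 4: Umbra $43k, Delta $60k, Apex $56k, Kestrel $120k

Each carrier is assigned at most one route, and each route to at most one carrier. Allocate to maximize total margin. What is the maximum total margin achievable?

Max total: $484k

This is the linear assignment problem.
Optimal: Umbra→Route 6 ($121k), Delta→Route 2 ($126k), Apex→Route 1 ($117k), Kestrel→Route 4 ($120k) — total 121+126+117+120 = $484k.
Column-greedy (each route in turn goes to its best remaining carrier) gives $426k, worse by 58.
Next-best assignment: Umbra→Route 2, Delta→Route 6, Apex→Route 1, Kestrel→Route 4 = $454k.
Swapping Apex↔Umbra (Apex→Route 6 $44k, Umbra→Route 1 $95k) loses 99.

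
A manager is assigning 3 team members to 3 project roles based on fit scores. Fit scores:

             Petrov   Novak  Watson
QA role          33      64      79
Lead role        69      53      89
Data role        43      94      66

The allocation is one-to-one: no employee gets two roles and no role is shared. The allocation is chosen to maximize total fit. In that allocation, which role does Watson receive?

This is the linear assignment problem.
Optimal: Petrov→Lead role (69 pts), Novak→Data role (94 pts), Watson→QA role (79 pts) — total 69+94+79 = 242 pts.
Max-entry greedy (repeatedly take the single best remaining cell) gives 216 pts, worse by 26.
Watson's own top role is Lead role (89 pts), but forcing Watson→Lead role and reassigning the rest optimally gives only 216 pts — worse by 26.

Watson receives QA role.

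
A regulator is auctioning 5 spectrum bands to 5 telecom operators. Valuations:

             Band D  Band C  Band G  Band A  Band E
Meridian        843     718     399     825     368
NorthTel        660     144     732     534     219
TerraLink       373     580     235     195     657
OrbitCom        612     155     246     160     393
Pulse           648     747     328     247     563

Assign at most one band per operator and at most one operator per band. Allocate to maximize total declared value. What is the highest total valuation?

Optimal: Meridian→Band A ($825M), NorthTel→Band G ($732M), TerraLink→Band E ($657M), OrbitCom→Band D ($612M), Pulse→Band C ($747M) — total 825+732+657+612+747 = $3573M.
Column-greedy (each band in turn goes to its best remaining operator) gives $2910M, worse by 663.
Next-best assignment: Meridian→Band A, NorthTel→Band G, TerraLink→Band C, OrbitCom→Band D, Pulse→Band E = $3312M.
Every other assignment is strictly worse.

Maximum total: $3573M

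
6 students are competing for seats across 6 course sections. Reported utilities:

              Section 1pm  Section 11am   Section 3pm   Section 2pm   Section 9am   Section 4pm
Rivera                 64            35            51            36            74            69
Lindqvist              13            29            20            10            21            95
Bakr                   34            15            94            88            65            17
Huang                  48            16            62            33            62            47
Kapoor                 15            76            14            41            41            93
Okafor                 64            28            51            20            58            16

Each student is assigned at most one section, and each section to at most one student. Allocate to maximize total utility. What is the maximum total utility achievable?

Maximum total: 459 points

This is the linear assignment problem.
Optimal: Rivera→Section 9am (74 points), Lindqvist→Section 4pm (95 points), Bakr→Section 2pm (88 points), Huang→Section 3pm (62 points), Kapoor→Section 11am (76 points), Okafor→Section 1pm (64 points) — total 74+95+88+62+76+64 = 459 points.
Column-greedy (each section in turn goes to its best remaining student) gives 420 points, worse by 39.
Next-best assignment: Rivera→Section 1pm, Lindqvist→Section 4pm, Bakr→Section 2pm, Huang→Section 3pm, Kapoor→Section 11am, Okafor→Section 9am = 443 points.
Swapping Bakr↔Kapoor (Bakr→Section 11am 15 points, Kapoor→Section 2pm 41 points) loses 108.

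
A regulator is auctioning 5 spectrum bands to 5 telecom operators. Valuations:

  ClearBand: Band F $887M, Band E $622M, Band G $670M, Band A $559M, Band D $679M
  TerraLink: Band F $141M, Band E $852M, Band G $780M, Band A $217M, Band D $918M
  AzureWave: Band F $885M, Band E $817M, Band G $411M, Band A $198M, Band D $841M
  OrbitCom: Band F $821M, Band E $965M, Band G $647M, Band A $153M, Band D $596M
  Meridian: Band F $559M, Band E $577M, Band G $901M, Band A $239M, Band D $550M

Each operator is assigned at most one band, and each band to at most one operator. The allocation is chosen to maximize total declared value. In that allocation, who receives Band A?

ClearBand receives Band A.

This is a one-to-one assignment (maximum-weight bipartite matching).
Optimal: ClearBand→Band A ($559M), TerraLink→Band D ($918M), AzureWave→Band F ($885M), OrbitCom→Band E ($965M), Meridian→Band G ($901M) — total 559+918+885+965+901 = $4228M.
Row-greedy (each operator in turn takes its best remaining band) gives $3508M, worse by 720.
Next-best assignment: ClearBand→Band A, TerraLink→Band D, AzureWave→Band E, OrbitCom→Band F, Meridian→Band G = $4016M.
No other one-to-one assignment exceeds $4228M.
ClearBand's own top band is Band F ($887M), but forcing ClearBand→Band F and reassigning the rest optimally gives only $3869M — worse by 359.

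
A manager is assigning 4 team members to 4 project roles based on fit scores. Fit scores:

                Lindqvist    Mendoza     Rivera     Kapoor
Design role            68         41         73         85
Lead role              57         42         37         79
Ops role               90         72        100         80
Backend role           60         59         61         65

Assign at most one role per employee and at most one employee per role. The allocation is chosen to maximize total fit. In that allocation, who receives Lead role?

Optimal: Lindqvist→Design role (68 pts), Mendoza→Backend role (59 pts), Rivera→Ops role (100 pts), Kapoor→Lead role (79 pts) — total 68+59+100+79 = 306 pts.
Column-greedy (each role in turn goes to its best remaining employee) gives 301 pts, worse by 5.
Checked against all permutations: 306 pts is optimal.
Kapoor's own top role is Design role (85 pts), but forcing Kapoor→Design role and reassigning the rest optimally gives only 301 pts — worse by 5.

Kapoor receives Lead role.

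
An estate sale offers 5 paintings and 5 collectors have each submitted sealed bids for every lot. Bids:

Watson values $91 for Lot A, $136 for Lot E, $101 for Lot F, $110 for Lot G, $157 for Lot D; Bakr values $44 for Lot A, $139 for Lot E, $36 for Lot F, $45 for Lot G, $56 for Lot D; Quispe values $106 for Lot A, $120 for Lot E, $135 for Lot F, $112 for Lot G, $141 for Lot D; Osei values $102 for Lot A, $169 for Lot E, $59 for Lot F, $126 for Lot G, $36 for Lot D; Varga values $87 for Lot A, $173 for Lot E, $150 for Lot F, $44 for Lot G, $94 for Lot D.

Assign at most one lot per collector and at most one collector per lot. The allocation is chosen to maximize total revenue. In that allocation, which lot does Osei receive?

Optimal: Watson→Lot D ($157), Bakr→Lot E ($139), Quispe→Lot A ($106), Osei→Lot G ($126), Varga→Lot F ($150) — total 157+139+106+126+150 = $678.
Max-entry greedy (repeatedly take the single best remaining cell) gives $635, worse by 43.
Next-best assignment: Watson→Lot D, Bakr→Lot E, Quispe→Lot G, Osei→Lot A, Varga→Lot F = $660.
Swapping Bakr↔Quispe (Bakr→Lot A $44, Quispe→Lot E $120) loses 81.
Every other assignment is strictly worse.
Osei's own top lot is Lot E ($169), but forcing Osei→Lot E and reassigning the rest optimally gives only $632 — worse by 46.

Osei receives Lot G.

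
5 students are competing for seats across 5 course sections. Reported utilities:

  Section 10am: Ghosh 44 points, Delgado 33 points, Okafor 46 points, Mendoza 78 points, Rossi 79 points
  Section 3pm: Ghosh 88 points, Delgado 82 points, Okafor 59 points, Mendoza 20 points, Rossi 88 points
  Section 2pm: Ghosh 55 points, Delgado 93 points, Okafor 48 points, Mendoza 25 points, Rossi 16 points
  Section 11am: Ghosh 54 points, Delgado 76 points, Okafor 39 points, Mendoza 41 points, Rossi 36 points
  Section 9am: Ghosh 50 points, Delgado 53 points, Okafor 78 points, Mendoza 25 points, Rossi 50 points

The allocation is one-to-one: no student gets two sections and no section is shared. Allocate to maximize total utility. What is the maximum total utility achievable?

Maximum total: 391 points

Optimal: Ghosh→Section 11am (54 points), Delgado→Section 2pm (93 points), Okafor→Section 9am (78 points), Mendoza→Section 10am (78 points), Rossi→Section 3pm (88 points) — total 54+93+78+78+88 = 391 points.
Max-entry greedy (repeatedly take the single best remaining cell) gives 379 points, worse by 12.
Next-best assignment: Ghosh→Section 3pm, Delgado→Section 2pm, Okafor→Section 9am, Mendoza→Section 11am, Rossi→Section 10am = 379 points.
Swapping Delgado↔Mendoza (Delgado→Section 10am 33 points, Mendoza→Section 2pm 25 points) loses 113.
Every other assignment is strictly worse.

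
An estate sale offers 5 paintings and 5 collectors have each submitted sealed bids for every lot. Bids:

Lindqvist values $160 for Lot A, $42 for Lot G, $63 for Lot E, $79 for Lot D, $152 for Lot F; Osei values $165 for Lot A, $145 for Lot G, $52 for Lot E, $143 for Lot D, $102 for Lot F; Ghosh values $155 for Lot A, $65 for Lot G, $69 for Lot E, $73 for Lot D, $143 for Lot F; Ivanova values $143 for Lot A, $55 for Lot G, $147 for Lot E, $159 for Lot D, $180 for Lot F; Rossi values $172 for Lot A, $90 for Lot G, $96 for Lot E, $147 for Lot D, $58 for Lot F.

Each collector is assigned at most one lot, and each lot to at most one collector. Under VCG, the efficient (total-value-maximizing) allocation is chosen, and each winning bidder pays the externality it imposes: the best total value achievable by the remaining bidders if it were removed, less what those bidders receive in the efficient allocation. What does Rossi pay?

Rossi pays $12.

Efficient allocation: Lindqvist→Lot F ($152), Osei→Lot G ($145), Ghosh→Lot A ($155), Ivanova→Lot E ($147), Rossi→Lot D ($147); total welfare W = $746.
Rossi receives Lot D at value $147, so the others get W − 147 = $599.
Without Rossi: best allocation of the remaining 4 bidders over all 5 lots is Lindqvist→Lot F ($152), Osei→Lot G ($145), Ghosh→Lot A ($155), Ivanova→Lot D ($159), total $611.
VCG payment = (others' best without Rossi) − (others' welfare with Rossi) = 611 − 599 = $12.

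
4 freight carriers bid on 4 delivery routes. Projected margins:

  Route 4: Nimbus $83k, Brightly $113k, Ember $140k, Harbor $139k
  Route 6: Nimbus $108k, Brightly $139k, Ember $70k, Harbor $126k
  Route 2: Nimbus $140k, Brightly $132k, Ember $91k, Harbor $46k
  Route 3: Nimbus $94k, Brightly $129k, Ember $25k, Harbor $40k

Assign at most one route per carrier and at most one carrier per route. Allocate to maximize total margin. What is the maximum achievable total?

Optimal: Nimbus→Route 2 ($140k), Brightly→Route 3 ($129k), Ember→Route 4 ($140k), Harbor→Route 6 ($126k) — total 140+129+140+126 = $535k.
Max-entry greedy (repeatedly take the single best remaining cell) gives $459k, worse by 76.

Maximum total: $535k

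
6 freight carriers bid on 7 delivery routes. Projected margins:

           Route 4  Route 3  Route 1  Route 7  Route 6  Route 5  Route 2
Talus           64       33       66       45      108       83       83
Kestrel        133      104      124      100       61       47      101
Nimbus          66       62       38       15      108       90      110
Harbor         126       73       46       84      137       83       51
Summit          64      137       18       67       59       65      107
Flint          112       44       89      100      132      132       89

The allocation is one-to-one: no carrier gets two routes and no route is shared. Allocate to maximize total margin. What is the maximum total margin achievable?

Optimal: Talus→Route 6 ($108k), Kestrel→Route 1 ($124k), Nimbus→Route 2 ($110k), Harbor→Route 4 ($126k), Summit→Route 3 ($137k), Flint→Route 5 ($132k) — total 108+124+110+126+137+132 = $737k.
Row-greedy (each carrier in turn takes its best remaining route) gives $704k, worse by 33.
Next-best assignment: Talus→Route 1, Kestrel→Route 4, Nimbus→Route 2, Harbor→Route 6, Summit→Route 3, Flint→Route 5 = $715k.
Every other assignment is strictly worse.

Maximum total: $737k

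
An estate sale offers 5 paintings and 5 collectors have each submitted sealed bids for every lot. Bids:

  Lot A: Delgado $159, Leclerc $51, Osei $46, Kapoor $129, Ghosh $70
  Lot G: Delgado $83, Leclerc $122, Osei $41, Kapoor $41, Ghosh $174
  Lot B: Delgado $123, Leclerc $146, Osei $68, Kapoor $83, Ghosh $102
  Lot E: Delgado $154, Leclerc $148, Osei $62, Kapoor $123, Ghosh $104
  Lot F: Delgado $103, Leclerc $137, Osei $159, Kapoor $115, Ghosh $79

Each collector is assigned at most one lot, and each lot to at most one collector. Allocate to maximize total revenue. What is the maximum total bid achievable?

Optimal: Delgado→Lot E ($154), Leclerc→Lot B ($146), Osei→Lot F ($159), Kapoor→Lot A ($129), Ghosh→Lot G ($174) — total 154+146+159+129+174 = $762.
Row-greedy (each collector in turn takes its best remaining lot) gives $723, worse by 39.
Checked against all permutations: $762 is optimal.

Maximum total: $762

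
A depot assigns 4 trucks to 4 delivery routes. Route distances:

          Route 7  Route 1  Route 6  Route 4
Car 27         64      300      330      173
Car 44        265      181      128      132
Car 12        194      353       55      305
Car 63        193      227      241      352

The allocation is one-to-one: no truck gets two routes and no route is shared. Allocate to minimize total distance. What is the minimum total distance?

Min total: 478 km

This is the linear assignment problem.
Optimal: Car 27→Route 7 (64 km), Car 44→Route 4 (132 km), Car 12→Route 6 (55 km), Car 63→Route 1 (227 km) — total 64+132+55+227 = 478 km.
Row-greedy (each truck in turn takes its cheapest remaining route) gives 724 km, worse by 246.
Swapping Car 44↔Car 12 (Car 44→Route 6 128 km, Car 12→Route 4 305 km) adds 246.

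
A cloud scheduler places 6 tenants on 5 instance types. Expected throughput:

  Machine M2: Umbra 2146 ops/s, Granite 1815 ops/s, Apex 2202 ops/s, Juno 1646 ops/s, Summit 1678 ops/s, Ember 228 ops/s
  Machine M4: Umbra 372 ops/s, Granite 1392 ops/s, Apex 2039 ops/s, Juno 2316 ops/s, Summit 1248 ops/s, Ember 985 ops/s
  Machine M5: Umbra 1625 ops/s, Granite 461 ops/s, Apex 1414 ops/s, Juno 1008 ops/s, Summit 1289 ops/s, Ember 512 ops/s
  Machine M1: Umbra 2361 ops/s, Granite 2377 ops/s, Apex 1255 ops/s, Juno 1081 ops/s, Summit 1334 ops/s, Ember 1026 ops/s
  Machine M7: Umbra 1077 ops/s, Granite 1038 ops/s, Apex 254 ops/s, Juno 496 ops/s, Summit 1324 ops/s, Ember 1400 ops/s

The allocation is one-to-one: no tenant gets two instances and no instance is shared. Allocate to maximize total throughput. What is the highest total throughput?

Optimal: Apex→Machine M2 (2202 ops/s), Juno→Machine M4 (2316 ops/s), Umbra→Machine M5 (1625 ops/s), Granite→Machine M1 (2377 ops/s), Ember→Machine M7 (1400 ops/s) — total 2202+2316+1625+2377+1400 = 9920 ops/s.
Row-greedy (each tenant in turn takes its best remaining instance) gives 8547 ops/s, worse by 1373.

Maximum total: 9920 ops/s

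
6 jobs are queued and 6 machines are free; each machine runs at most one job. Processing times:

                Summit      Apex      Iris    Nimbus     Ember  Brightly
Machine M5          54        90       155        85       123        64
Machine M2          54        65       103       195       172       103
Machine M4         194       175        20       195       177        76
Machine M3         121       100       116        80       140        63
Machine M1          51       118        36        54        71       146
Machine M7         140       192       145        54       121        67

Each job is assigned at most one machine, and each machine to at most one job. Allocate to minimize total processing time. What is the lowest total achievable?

Optimal: Summit→Machine M5 (54 min), Apex→Machine M2 (65 min), Iris→Machine M4 (20 min), Nimbus→Machine M7 (54 min), Ember→Machine M1 (71 min), Brightly→Machine M3 (63 min) — total 54+65+20+54+71+63 = 327 min.
Row-greedy (each job in turn takes its cheapest remaining machine) gives 376 min, worse by 49.
Swapping Apex↔Iris (Apex→Machine M4 175 min, Iris→Machine M2 103 min) adds 193.
Every other assignment is strictly worse.

Min total: 327 min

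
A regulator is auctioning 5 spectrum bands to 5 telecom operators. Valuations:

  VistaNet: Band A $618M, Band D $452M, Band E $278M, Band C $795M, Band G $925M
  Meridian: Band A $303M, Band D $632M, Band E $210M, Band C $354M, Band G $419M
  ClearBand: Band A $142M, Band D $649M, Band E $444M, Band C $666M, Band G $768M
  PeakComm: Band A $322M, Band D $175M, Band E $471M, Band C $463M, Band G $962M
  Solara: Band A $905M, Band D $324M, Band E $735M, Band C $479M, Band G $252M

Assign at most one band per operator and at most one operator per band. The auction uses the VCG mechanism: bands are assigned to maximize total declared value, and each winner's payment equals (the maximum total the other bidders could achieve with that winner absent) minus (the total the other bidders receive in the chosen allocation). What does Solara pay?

Efficient allocation: VistaNet→Band C ($795M), Meridian→Band D ($632M), ClearBand→Band E ($444M), PeakComm→Band G ($962M), Solara→Band A ($905M); total welfare W = $3738M.
Solara receives Band A at value $905M, so the others get W − 905 = $2833M.
Without Solara: best allocation of the remaining 4 bidders over all 5 bands is VistaNet→Band A ($618M), Meridian→Band D ($632M), ClearBand→Band C ($666M), PeakComm→Band G ($962M), total $2878M.
VCG payment = (others' best without Solara) − (others' welfare with Solara) = 2878 − 2833 = $45M.

Solara pays $45M.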